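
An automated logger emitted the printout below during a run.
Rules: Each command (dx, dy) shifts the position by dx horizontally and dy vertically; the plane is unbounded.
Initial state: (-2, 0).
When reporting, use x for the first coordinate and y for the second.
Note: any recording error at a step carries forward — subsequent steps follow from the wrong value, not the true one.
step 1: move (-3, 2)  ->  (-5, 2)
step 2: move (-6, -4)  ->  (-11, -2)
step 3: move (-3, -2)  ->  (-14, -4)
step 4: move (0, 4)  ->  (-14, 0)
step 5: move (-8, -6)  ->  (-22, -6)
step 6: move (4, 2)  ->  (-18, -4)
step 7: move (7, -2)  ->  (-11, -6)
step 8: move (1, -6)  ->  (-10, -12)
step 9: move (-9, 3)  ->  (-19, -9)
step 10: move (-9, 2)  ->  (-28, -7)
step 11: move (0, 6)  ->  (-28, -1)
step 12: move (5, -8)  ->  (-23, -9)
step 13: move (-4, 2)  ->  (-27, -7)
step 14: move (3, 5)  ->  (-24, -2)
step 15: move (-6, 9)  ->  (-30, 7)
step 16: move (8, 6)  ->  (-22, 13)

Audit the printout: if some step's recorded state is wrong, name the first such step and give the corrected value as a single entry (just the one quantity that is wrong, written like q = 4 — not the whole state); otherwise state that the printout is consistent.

no error

Step 1: x = -2 + (-3) = -5, y = 0 + (2) = 2 — same as recorded.
Step 2: x = -5 + (-6) = -11, y = 2 + (-4) = -2 — matches.
Step 3: x = -11 + (-3) = -14, y = -2 + (-2) = -4 — confirmed correct.
Step 4: x = -14 + (0) = -14, y = -4 + (4) = 0 — matches.
Step 5: x = -14 + (-8) = -22, y = 0 + (-6) = -6 — consistent with the printout.
Step 6: x = -22 + (4) = -18, y = -6 + (2) = -4 — same as recorded.
Step 7: x = -18 + (7) = -11, y = -4 + (-2) = -6 — agrees with the printout.
Step 8: x = -11 + (1) = -10, y = -6 + (-6) = -12 — confirmed correct.
Step 9: x = -10 + (-9) = -19, y = -12 + (3) = -9 — same as recorded.
Step 10: x = -19 + (-9) = -28, y = -9 + (2) = -7 — verified.
Step 11: x = -28 + (0) = -28, y = -7 + (6) = -1 — agrees with the printout.
Step 12: x = -28 + (5) = -23, y = -1 + (-8) = -9 — matches.
Step 13: x = -23 + (-4) = -27, y = -9 + (2) = -7 — confirmed correct.
Step 14: x = -27 + (3) = -24, y = -7 + (5) = -2 — matches.
Step 15: x = -24 + (-6) = -30, y = -2 + (9) = 7 — in agreement.
Step 16: x = -30 + (8) = -22, y = 7 + (6) = 13 — verified.
Each recorded entry agrees with the recomputation.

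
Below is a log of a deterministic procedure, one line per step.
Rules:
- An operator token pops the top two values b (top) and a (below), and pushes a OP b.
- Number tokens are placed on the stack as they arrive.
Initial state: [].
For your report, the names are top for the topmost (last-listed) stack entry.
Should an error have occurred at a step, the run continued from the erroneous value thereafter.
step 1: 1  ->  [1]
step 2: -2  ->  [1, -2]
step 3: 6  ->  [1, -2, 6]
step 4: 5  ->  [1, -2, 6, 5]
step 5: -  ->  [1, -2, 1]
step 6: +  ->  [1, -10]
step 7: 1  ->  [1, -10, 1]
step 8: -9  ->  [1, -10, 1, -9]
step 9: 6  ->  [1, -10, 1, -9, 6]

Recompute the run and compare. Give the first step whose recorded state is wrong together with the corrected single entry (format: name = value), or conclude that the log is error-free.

step 1: push 1: top = 1 -> in agreement
step 2: push -2: top = -2 -> same as recorded
step 3: push 6: top = 6 -> verified
step 4: push 5: top = 5 -> consistent with the log
step 5: 6 - 5 = 1 -> checks out
step 6: -2 + 1 = -1 -> not what was recorded
The audit stops at step 6: the recorded entry is wrong and should be top = -1.

step 6, top = -1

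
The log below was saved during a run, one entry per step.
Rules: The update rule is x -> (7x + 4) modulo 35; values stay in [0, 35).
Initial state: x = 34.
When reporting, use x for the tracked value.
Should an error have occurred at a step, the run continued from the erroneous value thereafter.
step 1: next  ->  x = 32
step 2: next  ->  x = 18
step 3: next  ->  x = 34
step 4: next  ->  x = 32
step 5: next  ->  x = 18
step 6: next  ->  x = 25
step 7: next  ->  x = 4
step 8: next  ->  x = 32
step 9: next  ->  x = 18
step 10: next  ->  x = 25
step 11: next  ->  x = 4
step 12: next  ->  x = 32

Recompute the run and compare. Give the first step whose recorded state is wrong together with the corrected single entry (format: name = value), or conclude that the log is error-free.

Step 1: x = (7*34 + 4) mod 35 = 32 — matches.
Step 2: x = (7*32 + 4) mod 35 = 18 — exactly as logged.
Step 3: x = (7*18 + 4) mod 35 = 25 — this is not what the log shows.
The audit stops at step 3: the recorded entry is wrong and should be x = 25.

step 3, x = 25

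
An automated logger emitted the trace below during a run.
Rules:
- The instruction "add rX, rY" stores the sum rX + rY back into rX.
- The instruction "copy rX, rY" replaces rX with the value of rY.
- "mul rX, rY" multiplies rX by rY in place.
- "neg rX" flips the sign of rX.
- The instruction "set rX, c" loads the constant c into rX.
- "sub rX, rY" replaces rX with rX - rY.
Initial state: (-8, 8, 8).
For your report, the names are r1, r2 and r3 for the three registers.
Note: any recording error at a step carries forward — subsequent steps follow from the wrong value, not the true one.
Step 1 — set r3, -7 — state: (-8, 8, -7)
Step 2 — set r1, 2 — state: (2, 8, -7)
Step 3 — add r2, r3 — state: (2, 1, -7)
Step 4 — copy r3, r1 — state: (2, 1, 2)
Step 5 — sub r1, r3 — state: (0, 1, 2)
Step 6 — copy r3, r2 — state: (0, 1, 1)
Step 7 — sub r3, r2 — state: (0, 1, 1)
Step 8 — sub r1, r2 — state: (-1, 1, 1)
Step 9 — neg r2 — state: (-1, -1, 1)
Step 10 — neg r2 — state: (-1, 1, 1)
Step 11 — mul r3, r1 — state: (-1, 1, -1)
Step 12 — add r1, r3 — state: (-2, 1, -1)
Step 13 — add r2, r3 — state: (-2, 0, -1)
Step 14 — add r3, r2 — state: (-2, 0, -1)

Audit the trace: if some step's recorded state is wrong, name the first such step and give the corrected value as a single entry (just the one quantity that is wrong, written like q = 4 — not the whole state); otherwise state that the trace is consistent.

Step 1: r3 = -7 — agrees with the trace.
Step 2: r1 = 2 — exactly as logged.
Step 3: r2 = 8 + -7 = 1 — exactly as logged.
Step 4: r3 = 2 — consistent with the trace.
Step 5: r1 = 2 - 2 = 0 — agrees with the trace.
Step 6: r3 = 1 — verified.
Step 7: r3 = 1 - 1 = 0 — the entry is off here.
Conclusion: step 7 carries the first error; the entry should be r3 = 0.

step 7, r3 = 0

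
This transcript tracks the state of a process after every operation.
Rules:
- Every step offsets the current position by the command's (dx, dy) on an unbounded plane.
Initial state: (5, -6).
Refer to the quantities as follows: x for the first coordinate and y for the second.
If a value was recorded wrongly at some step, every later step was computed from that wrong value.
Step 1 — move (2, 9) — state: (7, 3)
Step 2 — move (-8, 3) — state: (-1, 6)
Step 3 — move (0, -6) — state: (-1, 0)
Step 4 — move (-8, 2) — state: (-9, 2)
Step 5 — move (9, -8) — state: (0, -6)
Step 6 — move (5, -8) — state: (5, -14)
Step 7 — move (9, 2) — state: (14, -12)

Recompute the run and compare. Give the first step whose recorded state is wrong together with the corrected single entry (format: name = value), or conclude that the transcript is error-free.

1. x = 5 + (2) = 7, y = -6 + (9) = 3 (consistent with the transcript)
2. x = 7 + (-8) = -1, y = 3 + (3) = 6 (confirmed correct)
3. x = -1 + (0) = -1, y = 6 + (-6) = 0 (confirmed correct)
4. x = -1 + (-8) = -9, y = 0 + (2) = 2 (same as recorded)
5. x = -9 + (9) = 0, y = 2 + (-8) = -6 (verified)
6. x = 0 + (5) = 5, y = -6 + (-8) = -14 (confirmed correct)
7. x = 5 + (9) = 14, y = -14 + (2) = -12 (same as recorded)
The recomputation confirms every line.

no error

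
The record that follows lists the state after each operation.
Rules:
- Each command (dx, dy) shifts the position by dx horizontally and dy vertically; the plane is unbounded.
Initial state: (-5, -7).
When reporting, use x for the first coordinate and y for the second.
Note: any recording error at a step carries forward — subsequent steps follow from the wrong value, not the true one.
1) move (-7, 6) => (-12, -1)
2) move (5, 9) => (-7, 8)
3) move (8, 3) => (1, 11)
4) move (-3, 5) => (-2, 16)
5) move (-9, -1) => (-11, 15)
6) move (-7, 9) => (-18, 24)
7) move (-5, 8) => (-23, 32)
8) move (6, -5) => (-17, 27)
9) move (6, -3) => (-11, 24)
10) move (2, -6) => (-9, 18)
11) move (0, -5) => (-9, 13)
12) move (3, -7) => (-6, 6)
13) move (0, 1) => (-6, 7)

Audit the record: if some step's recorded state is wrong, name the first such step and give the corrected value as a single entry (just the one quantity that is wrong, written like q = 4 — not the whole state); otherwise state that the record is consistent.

Recomputing the run from the initial state:
step 1: x = -12, y = -1
step 2: x = -7, y = 8
step 3: x = 1, y = 11
step 4: x = -2, y = 16
step 5: x = -11, y = 15
step 6: x = -18, y = 24
step 7: x = -23, y = 32
step 8: x = -17, y = 27
step 9: x = -11, y = 24
step 10: x = -9, y = 18
step 11: x = -9, y = 13
step 12: x = -6, y = 6
step 13: x = -6, y = 7
This matches the record at every step.

no error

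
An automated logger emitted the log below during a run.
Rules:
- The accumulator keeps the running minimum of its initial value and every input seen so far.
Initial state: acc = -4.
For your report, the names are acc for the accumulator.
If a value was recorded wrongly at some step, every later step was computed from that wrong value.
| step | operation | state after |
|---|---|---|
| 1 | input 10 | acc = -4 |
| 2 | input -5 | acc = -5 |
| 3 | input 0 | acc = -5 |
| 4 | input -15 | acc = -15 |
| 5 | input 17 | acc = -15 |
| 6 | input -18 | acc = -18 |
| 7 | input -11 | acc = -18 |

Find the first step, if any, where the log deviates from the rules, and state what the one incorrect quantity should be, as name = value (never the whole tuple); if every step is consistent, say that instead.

1. acc = min(-4, 10) = -4 (verified)
2. acc = min(-4, -5) = -5 (agrees with the log)
3. acc = min(-5, 0) = -5 (in agreement)
4. acc = min(-5, -15) = -15 (consistent with the log)
5. acc = min(-15, 17) = -15 (exactly as logged)
6. acc = min(-15, -18) = -18 (agrees with the log)
7. acc = min(-18, -11) = -18 (checks out)
All entries verified; no error found.

no error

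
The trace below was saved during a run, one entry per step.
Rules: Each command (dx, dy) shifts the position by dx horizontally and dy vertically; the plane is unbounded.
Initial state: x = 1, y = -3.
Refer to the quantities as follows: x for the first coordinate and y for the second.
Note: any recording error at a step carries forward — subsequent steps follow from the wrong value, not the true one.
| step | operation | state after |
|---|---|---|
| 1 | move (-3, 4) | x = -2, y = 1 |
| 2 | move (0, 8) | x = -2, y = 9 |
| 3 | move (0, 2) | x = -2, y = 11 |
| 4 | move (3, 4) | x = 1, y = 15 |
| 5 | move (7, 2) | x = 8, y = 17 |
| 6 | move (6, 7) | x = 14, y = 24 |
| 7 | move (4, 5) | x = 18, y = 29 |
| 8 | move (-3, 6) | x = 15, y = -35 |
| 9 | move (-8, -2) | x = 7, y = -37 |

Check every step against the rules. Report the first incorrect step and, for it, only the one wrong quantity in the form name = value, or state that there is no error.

Step 1: x = 1 + (-3) = -2, y = -3 + (4) = 1 — exactly as logged.
Step 2: x = -2 + (0) = -2, y = 1 + (8) = 9 — consistent with the trace.
Step 3: x = -2 + (0) = -2, y = 9 + (2) = 11 — verified.
Step 4: x = -2 + (3) = 1, y = 11 + (4) = 15 — in agreement.
Step 5: x = 1 + (7) = 8, y = 15 + (2) = 17 — exactly as logged.
Step 6: x = 8 + (6) = 14, y = 17 + (7) = 24 — consistent with the trace.
Step 7: x = 14 + (4) = 18, y = 24 + (5) = 29 — no discrepancy.
Step 8: x = 18 + (-3) = 15, y = 29 + (6) = 35 — first mismatch against the trace.
The audit stops at step 8: the recorded entry is wrong and should be y = 35.

step 8, y = 35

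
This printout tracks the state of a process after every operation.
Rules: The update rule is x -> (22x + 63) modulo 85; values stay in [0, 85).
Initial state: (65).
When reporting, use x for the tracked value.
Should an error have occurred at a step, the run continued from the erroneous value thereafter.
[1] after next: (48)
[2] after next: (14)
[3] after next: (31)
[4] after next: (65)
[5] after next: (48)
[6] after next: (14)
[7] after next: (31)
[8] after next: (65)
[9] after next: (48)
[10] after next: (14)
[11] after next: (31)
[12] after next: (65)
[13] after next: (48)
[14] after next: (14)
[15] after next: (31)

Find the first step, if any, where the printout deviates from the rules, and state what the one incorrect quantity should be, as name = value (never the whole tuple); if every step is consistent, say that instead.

no error

Recomputing the run from the initial state:
step 1: x = 48
step 2: x = 14
step 3: x = 31
step 4: x = 65
step 5: x = 48
step 6: x = 14
step 7: x = 31
step 8: x = 65
step 9: x = 48
step 10: x = 14
step 11: x = 31
step 12: x = 65
step 13: x = 48
step 14: x = 14
step 15: x = 31
This matches the printout at every step.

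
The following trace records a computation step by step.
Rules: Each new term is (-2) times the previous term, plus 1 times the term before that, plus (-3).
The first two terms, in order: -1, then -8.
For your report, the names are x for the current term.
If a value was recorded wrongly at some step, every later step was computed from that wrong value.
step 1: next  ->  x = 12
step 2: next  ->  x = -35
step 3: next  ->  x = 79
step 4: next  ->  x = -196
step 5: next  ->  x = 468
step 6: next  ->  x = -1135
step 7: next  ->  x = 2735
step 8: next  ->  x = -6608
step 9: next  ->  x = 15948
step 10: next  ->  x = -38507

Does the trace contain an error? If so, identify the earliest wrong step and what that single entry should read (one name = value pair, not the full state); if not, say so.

no error

Recomputing the run from the initial state:
step 1: x = 12
step 2: x = -35
step 3: x = 79
step 4: x = -196
step 5: x = 468
step 6: x = -1135
step 7: x = 2735
step 8: x = -6608
step 9: x = 15948
step 10: x = -38507
This matches the trace at every step.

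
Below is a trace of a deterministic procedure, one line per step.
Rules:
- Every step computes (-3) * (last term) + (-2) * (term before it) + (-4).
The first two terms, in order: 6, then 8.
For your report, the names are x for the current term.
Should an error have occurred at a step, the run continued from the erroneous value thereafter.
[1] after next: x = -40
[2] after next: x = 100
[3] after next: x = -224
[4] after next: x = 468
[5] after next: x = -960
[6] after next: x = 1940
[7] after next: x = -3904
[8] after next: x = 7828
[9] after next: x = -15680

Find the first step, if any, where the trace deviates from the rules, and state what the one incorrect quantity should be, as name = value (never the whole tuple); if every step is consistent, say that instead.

Recomputing the run from the initial state:
step 1: x = -40
step 2: x = 100
step 3: x = -224
step 4: x = 468
step 5: x = -960
step 6: x = 1940
step 7: x = -3904
step 8: x = 7828
step 9: x = -15680
This matches the trace at every step.

no error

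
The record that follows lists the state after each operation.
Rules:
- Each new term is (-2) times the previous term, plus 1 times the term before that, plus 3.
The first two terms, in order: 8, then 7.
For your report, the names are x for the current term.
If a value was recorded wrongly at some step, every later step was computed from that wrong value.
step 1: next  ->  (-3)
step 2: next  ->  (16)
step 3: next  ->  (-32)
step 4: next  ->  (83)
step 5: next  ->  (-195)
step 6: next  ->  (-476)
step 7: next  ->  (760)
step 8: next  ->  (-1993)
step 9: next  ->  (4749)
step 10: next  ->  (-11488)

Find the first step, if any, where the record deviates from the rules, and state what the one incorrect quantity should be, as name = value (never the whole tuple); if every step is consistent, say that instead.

step 6, x = 476

1. x = -2*(7) + (1)*(8) + (3) = -3 (matches)
2. x = -2*(-3) + (1)*(7) + (3) = 16 (same as recorded)
3. x = -2*(16) + (1)*(-3) + (3) = -32 (consistent with the record)
4. x = -2*(-32) + (1)*(16) + (3) = 83 (agrees with the record)
5. x = -2*(83) + (1)*(-32) + (3) = -195 (agrees with the record)
6. x = -2*(-195) + (1)*(83) + (3) = 476 (a discrepancy with the record)
Step 6 is the first one off; corrected, x = 476.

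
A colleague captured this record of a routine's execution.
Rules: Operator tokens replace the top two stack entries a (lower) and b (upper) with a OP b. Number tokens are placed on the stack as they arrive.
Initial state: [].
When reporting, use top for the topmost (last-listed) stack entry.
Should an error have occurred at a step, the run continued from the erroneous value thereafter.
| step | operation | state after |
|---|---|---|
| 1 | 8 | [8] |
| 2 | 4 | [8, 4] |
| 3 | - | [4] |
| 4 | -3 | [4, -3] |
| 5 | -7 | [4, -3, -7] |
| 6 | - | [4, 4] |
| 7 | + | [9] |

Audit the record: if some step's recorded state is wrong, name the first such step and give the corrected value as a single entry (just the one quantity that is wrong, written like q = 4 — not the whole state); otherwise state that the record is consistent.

step 7, top = 8

Recomputing the run from the initial state:
step 1: [8]
step 2: [8, 4]
step 3: [4]
step 4: [4, -3]
step 5: [4, -3, -7]
step 6: [4, 4]
step 7: [8]
The first disagreement with the record is at step 7, where the value should be top = 8.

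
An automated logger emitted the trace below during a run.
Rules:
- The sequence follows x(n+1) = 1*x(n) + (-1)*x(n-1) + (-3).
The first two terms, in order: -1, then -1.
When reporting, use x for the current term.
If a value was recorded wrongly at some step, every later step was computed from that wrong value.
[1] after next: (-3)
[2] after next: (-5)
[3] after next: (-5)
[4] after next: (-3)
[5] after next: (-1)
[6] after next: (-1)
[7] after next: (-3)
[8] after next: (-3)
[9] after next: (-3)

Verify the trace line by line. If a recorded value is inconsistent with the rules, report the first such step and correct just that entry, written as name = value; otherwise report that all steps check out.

step 1: x = 1*(-1) + (-1)*(-1) + (-3) = -3 -> same as recorded
step 2: x = 1*(-3) + (-1)*(-1) + (-3) = -5 -> no discrepancy
step 3: x = 1*(-5) + (-1)*(-3) + (-3) = -5 -> exactly as logged
step 4: x = 1*(-5) + (-1)*(-5) + (-3) = -3 -> no discrepancy
step 5: x = 1*(-3) + (-1)*(-5) + (-3) = -1 -> checks out
step 6: x = 1*(-1) + (-1)*(-3) + (-3) = -1 -> exactly as logged
step 7: x = 1*(-1) + (-1)*(-1) + (-3) = -3 -> exactly as logged
step 8: x = 1*(-3) + (-1)*(-1) + (-3) = -5 -> first mismatch against the trace
The audit stops at step 8: the recorded entry is wrong and should be x = -5.

step 8, x = -5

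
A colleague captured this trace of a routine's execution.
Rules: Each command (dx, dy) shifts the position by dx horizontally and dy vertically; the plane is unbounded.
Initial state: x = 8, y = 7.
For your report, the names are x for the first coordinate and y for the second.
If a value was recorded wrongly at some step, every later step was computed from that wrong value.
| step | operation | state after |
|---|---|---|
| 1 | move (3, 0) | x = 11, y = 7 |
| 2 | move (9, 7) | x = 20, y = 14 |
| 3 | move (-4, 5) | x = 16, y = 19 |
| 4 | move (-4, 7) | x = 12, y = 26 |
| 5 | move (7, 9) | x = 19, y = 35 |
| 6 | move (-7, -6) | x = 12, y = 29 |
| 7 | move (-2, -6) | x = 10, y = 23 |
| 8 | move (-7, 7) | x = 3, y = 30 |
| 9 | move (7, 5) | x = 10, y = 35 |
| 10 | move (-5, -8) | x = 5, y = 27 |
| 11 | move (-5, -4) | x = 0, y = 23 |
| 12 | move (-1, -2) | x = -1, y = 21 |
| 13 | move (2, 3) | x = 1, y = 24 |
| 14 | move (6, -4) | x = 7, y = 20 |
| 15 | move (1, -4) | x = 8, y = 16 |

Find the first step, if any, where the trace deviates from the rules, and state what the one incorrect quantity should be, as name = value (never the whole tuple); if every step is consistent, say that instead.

no error

Step 1: x = 8 + (3) = 11, y = 7 + (0) = 7 — verified.
Step 2: x = 11 + (9) = 20, y = 7 + (7) = 14 — checks out.
Step 3: x = 20 + (-4) = 16, y = 14 + (5) = 19 — no discrepancy.
Step 4: x = 16 + (-4) = 12, y = 19 + (7) = 26 — agrees with the trace.
Step 5: x = 12 + (7) = 19, y = 26 + (9) = 35 — same as recorded.
Step 6: x = 19 + (-7) = 12, y = 35 + (-6) = 29 — same as recorded.
Step 7: x = 12 + (-2) = 10, y = 29 + (-6) = 23 — verified.
Step 8: x = 10 + (-7) = 3, y = 23 + (7) = 30 — no discrepancy.
Step 9: x = 3 + (7) = 10, y = 30 + (5) = 35 — checks out.
Step 10: x = 10 + (-5) = 5, y = 35 + (-8) = 27 — verified.
Step 11: x = 5 + (-5) = 0, y = 27 + (-4) = 23 — agrees with the trace.
Step 12: x = 0 + (-1) = -1, y = 23 + (-2) = 21 — agrees with the trace.
Step 13: x = -1 + (2) = 1, y = 21 + (3) = 24 — same as recorded.
Step 14: x = 1 + (6) = 7, y = 24 + (-4) = 20 — no discrepancy.
Step 15: x = 7 + (1) = 8, y = 20 + (-4) = 16 — same as recorded.
No step deviates from the rules.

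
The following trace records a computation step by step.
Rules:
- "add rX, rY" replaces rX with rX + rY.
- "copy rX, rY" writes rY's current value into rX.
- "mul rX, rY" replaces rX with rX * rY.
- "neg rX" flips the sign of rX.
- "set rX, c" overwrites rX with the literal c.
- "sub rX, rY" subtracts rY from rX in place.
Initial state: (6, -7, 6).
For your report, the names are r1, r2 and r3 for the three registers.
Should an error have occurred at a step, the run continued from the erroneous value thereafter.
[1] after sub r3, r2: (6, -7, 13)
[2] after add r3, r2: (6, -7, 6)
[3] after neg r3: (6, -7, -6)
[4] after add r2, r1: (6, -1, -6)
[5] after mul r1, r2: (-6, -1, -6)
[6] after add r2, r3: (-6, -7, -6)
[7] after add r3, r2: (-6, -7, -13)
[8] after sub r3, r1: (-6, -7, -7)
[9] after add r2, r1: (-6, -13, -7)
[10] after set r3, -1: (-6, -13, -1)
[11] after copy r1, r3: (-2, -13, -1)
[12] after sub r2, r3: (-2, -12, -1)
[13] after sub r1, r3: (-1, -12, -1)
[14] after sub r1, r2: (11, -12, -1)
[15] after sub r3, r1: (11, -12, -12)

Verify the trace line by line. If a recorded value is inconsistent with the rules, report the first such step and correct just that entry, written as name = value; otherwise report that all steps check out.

step 11, r1 = -1

Recomputing the run from the initial state:
step 1: r1 = 6, r2 = -7, r3 = 13
step 2: r1 = 6, r2 = -7, r3 = 6
step 3: r1 = 6, r2 = -7, r3 = -6
step 4: r1 = 6, r2 = -1, r3 = -6
step 5: r1 = -6, r2 = -1, r3 = -6
step 6: r1 = -6, r2 = -7, r3 = -6
step 7: r1 = -6, r2 = -7, r3 = -13
step 8: r1 = -6, r2 = -7, r3 = -7
step 9: r1 = -6, r2 = -13, r3 = -7
step 10: r1 = -6, r2 = -13, r3 = -1
step 11: r1 = -1, r2 = -13, r3 = -1
step 12: r1 = -1, r2 = -12, r3 = -1
step 13: r1 = 0, r2 = -12, r3 = -1
step 14: r1 = 12, r2 = -12, r3 = -1
step 15: r1 = 12, r2 = -12, r3 = -13
The first disagreement with the trace is at step 11, where the value should be r1 = -1.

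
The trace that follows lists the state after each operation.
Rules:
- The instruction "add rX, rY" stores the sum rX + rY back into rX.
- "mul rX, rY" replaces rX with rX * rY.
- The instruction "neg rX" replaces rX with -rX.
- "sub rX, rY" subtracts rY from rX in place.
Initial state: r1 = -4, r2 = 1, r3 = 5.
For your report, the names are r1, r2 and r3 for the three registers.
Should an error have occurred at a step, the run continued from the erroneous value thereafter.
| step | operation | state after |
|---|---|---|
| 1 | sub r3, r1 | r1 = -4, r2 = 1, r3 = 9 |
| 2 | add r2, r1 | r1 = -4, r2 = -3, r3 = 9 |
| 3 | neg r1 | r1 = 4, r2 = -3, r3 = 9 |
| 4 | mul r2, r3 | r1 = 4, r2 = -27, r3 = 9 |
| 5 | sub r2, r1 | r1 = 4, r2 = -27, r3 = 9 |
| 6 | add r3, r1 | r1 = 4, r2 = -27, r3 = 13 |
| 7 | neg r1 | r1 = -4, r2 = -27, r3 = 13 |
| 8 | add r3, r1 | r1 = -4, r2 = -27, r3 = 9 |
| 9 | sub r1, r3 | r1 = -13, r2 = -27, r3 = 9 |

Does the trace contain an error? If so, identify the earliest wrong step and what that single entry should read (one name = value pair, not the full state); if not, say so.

Step 1: r3 = 5 - -4 = 9 — in agreement.
Step 2: r2 = 1 + -4 = -3 — no discrepancy.
Step 3: r1 = -(-4) = 4 — exactly as logged.
Step 4: r2 = -3 * 9 = -27 — no discrepancy.
Step 5: r2 = -27 - 4 = -31 — the entry is off here.
That makes step 5 the first incorrect line — r2 = -31 is what it should show.

step 5, r2 = -31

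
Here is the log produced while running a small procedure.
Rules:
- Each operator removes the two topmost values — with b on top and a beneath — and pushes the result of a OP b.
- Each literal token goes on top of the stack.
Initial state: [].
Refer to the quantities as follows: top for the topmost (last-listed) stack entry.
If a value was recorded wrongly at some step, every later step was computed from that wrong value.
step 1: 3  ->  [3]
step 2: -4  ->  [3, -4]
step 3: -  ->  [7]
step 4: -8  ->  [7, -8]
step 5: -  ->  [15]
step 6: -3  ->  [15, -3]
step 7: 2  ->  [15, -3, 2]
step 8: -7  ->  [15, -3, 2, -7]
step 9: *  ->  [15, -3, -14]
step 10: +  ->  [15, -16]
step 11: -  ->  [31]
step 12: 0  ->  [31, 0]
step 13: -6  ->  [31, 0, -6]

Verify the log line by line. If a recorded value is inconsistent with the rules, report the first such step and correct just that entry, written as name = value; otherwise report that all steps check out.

1. push 3: top = 3 (in agreement)
2. push -4: top = -4 (no discrepancy)
3. 3 - -4 = 7 (verified)
4. push -8: top = -8 (exactly as logged)
5. 7 - -8 = 15 (agrees with the log)
6. push -3: top = -3 (no discrepancy)
7. push 2: top = 2 (in agreement)
8. push -7: top = -7 (in agreement)
9. 2 * -7 = -14 (matches)
10. -3 + -14 = -17 (not what was recorded)
The audit stops at step 10: the recorded entry is wrong and should be top = -17.

step 10, top = -17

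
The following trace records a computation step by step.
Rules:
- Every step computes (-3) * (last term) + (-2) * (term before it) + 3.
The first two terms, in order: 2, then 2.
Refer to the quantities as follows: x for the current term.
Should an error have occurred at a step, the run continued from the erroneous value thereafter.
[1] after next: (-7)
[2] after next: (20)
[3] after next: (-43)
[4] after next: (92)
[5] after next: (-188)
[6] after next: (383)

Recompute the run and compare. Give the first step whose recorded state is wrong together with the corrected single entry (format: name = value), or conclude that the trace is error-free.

Step 1: x = -3*(2) + (-2)*(2) + (3) = -7 — consistent with the trace.
Step 2: x = -3*(-7) + (-2)*(2) + (3) = 20 — same as recorded.
Step 3: x = -3*(20) + (-2)*(-7) + (3) = -43 — same as recorded.
Step 4: x = -3*(-43) + (-2)*(20) + (3) = 92 — confirmed correct.
Step 5: x = -3*(92) + (-2)*(-43) + (3) = -187 — the trace has a different value.
Step 5 is the first one off; corrected, x = -187.

step 5, x = -187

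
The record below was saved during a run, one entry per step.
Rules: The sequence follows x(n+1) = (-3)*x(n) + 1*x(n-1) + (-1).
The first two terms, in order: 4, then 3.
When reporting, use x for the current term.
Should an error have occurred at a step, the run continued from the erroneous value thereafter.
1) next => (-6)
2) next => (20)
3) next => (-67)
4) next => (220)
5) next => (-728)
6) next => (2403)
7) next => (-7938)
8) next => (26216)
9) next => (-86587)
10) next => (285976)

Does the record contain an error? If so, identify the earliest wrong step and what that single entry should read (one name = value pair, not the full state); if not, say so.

1. x = -3*(3) + (1)*(4) + (-1) = -6 (confirmed correct)
2. x = -3*(-6) + (1)*(3) + (-1) = 20 (agrees with the record)
3. x = -3*(20) + (1)*(-6) + (-1) = -67 (matches)
4. x = -3*(-67) + (1)*(20) + (-1) = 220 (confirmed correct)
5. x = -3*(220) + (1)*(-67) + (-1) = -728 (checks out)
6. x = -3*(-728) + (1)*(220) + (-1) = 2403 (in agreement)
7. x = -3*(2403) + (1)*(-728) + (-1) = -7938 (no discrepancy)
8. x = -3*(-7938) + (1)*(2403) + (-1) = 26216 (verified)
9. x = -3*(26216) + (1)*(-7938) + (-1) = -86587 (agrees with the record)
10. x = -3*(-86587) + (1)*(26216) + (-1) = 285976 (verified)
Each recorded entry agrees with the recomputation.

no error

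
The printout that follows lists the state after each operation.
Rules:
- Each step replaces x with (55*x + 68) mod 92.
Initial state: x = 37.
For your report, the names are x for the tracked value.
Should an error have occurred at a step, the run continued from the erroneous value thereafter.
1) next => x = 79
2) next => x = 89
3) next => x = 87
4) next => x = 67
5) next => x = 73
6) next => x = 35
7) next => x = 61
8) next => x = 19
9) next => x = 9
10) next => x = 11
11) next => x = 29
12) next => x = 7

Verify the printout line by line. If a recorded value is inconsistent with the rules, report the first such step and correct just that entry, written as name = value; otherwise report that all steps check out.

Recomputing the run from the initial state:
step 1: x = 79
step 2: x = 89
step 3: x = 87
step 4: x = 69
step 5: x = 91
step 6: x = 13
step 7: x = 47
step 8: x = 77
step 9: x = 71
step 10: x = 17
step 11: x = 83
step 12: x = 33
The first disagreement with the printout is at step 4, where the value should be x = 69.

step 4, x = 69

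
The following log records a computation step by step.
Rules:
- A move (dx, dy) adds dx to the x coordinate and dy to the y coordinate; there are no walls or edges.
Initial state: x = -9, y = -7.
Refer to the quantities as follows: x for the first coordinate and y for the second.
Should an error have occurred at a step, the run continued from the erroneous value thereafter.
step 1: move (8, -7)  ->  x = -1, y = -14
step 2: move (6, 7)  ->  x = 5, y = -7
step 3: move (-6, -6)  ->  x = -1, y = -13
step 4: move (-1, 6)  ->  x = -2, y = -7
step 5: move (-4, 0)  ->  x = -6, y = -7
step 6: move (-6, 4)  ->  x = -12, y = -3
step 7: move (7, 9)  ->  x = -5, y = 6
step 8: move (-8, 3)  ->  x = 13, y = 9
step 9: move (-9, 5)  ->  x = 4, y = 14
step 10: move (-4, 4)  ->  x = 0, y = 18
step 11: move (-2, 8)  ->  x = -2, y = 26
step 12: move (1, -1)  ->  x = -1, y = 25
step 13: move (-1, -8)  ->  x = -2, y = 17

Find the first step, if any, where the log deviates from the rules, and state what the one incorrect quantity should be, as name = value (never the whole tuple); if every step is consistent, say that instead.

1. x = -9 + (8) = -1, y = -7 + (-7) = -14 (checks out)
2. x = -1 + (6) = 5, y = -14 + (7) = -7 (exactly as logged)
3. x = 5 + (-6) = -1, y = -7 + (-6) = -13 (checks out)
4. x = -1 + (-1) = -2, y = -13 + (6) = -7 (in agreement)
5. x = -2 + (-4) = -6, y = -7 + (0) = -7 (agrees with the log)
6. x = -6 + (-6) = -12, y = -7 + (4) = -3 (verified)
7. x = -12 + (7) = -5, y = -3 + (9) = 6 (confirmed correct)
8. x = -5 + (-8) = -13, y = 6 + (3) = 9 (the log disagrees here)
Step 8 is the first one off; corrected, x = -13.

step 8, x = -13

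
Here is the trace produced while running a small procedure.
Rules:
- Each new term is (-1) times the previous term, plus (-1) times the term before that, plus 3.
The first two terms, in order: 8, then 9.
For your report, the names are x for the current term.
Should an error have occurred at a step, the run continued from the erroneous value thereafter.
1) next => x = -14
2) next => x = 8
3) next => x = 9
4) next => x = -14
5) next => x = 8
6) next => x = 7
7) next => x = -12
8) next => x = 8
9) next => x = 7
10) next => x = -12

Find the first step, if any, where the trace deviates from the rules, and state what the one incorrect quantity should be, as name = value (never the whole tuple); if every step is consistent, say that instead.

step 6, x = 9

step 1: x = -1*(9) + (-1)*(8) + (3) = -14 -> confirmed correct
step 2: x = -1*(-14) + (-1)*(9) + (3) = 8 -> confirmed correct
step 3: x = -1*(8) + (-1)*(-14) + (3) = 9 -> confirmed correct
step 4: x = -1*(9) + (-1)*(8) + (3) = -14 -> no discrepancy
step 5: x = -1*(-14) + (-1)*(9) + (3) = 8 -> verified
step 6: x = -1*(8) + (-1)*(-14) + (3) = 9 -> the entry is off here
That makes step 6 the first incorrect line — x = 9 is what it should show.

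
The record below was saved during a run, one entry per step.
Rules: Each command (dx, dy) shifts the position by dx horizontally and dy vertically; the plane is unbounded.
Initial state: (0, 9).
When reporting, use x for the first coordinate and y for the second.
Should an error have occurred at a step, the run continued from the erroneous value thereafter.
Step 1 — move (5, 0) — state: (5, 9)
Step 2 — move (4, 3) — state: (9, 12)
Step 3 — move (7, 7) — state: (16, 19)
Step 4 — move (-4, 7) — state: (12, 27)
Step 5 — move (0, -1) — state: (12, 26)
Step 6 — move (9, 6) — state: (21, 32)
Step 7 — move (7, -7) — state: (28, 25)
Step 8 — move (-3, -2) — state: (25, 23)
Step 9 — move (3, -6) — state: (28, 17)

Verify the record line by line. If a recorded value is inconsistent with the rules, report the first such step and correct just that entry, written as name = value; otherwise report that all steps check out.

step 1: x = 0 + (5) = 5, y = 9 + (0) = 9 -> consistent with the record
step 2: x = 5 + (4) = 9, y = 9 + (3) = 12 -> confirmed correct
step 3: x = 9 + (7) = 16, y = 12 + (7) = 19 -> same as recorded
step 4: x = 16 + (-4) = 12, y = 19 + (7) = 26 -> not what was recorded
First incorrect step: 4; the correct value is y = 26.

step 4, y = 26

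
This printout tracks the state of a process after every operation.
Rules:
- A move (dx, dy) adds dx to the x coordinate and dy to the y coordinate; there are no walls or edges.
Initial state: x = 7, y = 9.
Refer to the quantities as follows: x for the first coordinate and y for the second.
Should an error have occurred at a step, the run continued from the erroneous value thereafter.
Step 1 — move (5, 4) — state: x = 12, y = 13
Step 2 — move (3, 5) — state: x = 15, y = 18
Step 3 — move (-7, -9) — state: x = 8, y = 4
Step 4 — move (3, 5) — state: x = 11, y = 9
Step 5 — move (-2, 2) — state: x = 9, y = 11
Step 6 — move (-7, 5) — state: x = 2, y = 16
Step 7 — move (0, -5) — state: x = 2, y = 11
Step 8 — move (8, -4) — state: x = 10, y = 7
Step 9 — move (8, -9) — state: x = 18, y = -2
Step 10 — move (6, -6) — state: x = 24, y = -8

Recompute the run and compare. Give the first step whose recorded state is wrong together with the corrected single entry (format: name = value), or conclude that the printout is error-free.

step 3, y = 9

Step 1: x = 7 + (5) = 12, y = 9 + (4) = 13 — checks out.
Step 2: x = 12 + (3) = 15, y = 13 + (5) = 18 — matches.
Step 3: x = 15 + (-7) = 8, y = 18 + (-9) = 9 — a discrepancy with the printout.
Conclusion: step 3 carries the first error; the entry should be y = 9.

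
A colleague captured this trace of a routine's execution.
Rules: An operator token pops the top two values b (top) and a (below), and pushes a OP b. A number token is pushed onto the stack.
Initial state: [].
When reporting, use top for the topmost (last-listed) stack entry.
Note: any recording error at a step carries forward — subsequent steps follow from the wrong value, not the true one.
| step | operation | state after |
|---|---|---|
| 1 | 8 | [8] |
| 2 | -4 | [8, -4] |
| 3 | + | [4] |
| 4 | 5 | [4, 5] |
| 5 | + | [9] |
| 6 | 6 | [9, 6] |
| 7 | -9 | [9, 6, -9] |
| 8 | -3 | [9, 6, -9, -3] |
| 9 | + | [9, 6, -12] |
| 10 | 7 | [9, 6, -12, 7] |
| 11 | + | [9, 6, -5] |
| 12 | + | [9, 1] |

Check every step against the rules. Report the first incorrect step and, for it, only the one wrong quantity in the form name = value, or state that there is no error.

no error

Recomputing the run from the initial state:
step 1: [8]
step 2: [8, -4]
step 3: [4]
step 4: [4, 5]
step 5: [9]
step 6: [9, 6]
step 7: [9, 6, -9]
step 8: [9, 6, -9, -3]
step 9: [9, 6, -12]
step 10: [9, 6, -12, 7]
step 11: [9, 6, -5]
step 12: [9, 1]
This matches the trace at every step.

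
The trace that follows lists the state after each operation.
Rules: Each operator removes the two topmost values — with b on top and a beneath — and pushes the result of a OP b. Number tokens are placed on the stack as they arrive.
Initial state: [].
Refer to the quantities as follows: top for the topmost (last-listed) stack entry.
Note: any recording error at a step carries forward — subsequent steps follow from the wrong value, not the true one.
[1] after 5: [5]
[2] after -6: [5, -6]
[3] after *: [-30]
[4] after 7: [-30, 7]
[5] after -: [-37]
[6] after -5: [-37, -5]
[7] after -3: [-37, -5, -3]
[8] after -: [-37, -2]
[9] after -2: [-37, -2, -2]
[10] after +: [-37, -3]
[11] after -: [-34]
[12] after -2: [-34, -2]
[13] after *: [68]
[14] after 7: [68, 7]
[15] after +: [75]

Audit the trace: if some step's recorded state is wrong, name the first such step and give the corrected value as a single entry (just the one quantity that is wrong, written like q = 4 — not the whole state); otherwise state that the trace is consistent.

Step 1: push 5: top = 5 — agrees with the trace.
Step 2: push -6: top = -6 — matches.
Step 3: 5 * -6 = -30 — matches.
Step 4: push 7: top = 7 — same as recorded.
Step 5: -30 - 7 = -37 — exactly as logged.
Step 6: push -5: top = -5 — verified.
Step 7: push -3: top = -3 — checks out.
Step 8: -5 - -3 = -2 — matches.
Step 9: push -2: top = -2 — checks out.
Step 10: -2 + -2 = -4 — first mismatch against the trace.
First deviation found at step 10; the corrected entry is top = -4.

step 10, top = -4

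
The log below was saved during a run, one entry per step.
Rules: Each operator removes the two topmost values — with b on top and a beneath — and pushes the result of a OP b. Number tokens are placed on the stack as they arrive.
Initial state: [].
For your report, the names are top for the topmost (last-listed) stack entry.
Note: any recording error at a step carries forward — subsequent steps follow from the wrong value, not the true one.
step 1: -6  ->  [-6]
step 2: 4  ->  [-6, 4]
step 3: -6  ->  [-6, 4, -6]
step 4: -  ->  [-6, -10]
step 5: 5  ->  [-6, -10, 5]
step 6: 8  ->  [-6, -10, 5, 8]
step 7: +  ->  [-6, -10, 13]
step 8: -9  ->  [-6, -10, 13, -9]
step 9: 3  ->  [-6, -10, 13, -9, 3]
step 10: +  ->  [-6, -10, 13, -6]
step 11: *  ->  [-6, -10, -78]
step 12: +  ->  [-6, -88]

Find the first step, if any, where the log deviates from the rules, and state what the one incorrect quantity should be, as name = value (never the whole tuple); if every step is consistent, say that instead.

Recomputing the run from the initial state:
step 1: [-6]
step 2: [-6, 4]
step 3: [-6, 4, -6]
step 4: [-6, 10]
step 5: [-6, 10, 5]
step 6: [-6, 10, 5, 8]
step 7: [-6, 10, 13]
step 8: [-6, 10, 13, -9]
step 9: [-6, 10, 13, -9, 3]
step 10: [-6, 10, 13, -6]
step 11: [-6, 10, -78]
step 12: [-6, -68]
The first disagreement with the log is at step 4, where the value should be top = 10.

step 4, top = 10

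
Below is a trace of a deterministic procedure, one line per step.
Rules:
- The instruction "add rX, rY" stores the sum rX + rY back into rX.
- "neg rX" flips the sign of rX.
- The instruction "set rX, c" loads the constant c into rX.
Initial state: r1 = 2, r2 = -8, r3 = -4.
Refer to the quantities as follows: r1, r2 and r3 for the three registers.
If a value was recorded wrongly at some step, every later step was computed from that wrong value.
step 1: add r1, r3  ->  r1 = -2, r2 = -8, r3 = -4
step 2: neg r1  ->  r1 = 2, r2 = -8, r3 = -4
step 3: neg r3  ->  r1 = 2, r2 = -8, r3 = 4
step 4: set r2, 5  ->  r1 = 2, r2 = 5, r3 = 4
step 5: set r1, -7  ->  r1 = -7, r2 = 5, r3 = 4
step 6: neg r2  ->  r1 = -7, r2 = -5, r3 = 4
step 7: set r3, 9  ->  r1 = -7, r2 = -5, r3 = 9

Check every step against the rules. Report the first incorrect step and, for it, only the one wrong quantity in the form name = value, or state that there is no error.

no error

step 1: r1 = 2 + -4 = -2 -> exactly as logged
step 2: r1 = -(-2) = 2 -> no discrepancy
step 3: r3 = -(-4) = 4 -> matches
step 4: r2 = 5 -> confirmed correct
step 5: r1 = -7 -> agrees with the trace
step 6: r2 = -(5) = -5 -> verified
step 7: r3 = 9 -> matches
Every step is consistent.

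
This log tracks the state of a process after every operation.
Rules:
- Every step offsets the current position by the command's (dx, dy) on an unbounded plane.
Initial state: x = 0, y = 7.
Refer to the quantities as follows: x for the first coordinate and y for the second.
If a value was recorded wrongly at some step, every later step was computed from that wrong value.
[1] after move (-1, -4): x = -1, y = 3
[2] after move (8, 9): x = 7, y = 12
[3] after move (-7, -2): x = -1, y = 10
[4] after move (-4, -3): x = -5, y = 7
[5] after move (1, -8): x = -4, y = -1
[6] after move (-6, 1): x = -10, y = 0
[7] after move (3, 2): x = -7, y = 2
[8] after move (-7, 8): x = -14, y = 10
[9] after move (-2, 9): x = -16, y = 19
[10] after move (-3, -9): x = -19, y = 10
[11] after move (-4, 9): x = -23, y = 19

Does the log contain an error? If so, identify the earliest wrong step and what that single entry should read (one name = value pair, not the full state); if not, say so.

Recomputing the run from the initial state:
step 1: x = -1, y = 3
step 2: x = 7, y = 12
step 3: x = 0, y = 10
step 4: x = -4, y = 7
step 5: x = -3, y = -1
step 6: x = -9, y = 0
step 7: x = -6, y = 2
step 8: x = -13, y = 10
step 9: x = -15, y = 19
step 10: x = -18, y = 10
step 11: x = -22, y = 19
The first disagreement with the log is at step 3, where the value should be x = 0.

step 3, x = 0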